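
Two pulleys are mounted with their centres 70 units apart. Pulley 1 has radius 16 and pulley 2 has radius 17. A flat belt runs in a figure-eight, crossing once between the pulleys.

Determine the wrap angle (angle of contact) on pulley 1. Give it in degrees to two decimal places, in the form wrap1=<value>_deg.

wrap1=236.25_deg

crossed belt: β = asin((r1+r2)/C) = asin(33/70) = 28.1271°
wrap1 = wrap2 = π + 2β = 236.2541°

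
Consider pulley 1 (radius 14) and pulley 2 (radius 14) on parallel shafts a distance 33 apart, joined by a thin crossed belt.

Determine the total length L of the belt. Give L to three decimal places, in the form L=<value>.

crossed belt: β = asin((r1+r2)/C) = asin(28/33) = 58.0473°
wrap1 = wrap2 = π + 2β = 296.0945°
tangent length = C·cosβ = 17.4642
L = (r1+r2)·wrap + 2·C·cosβ = 28·5.1678 + 2·17.4642 = 179.6276

L=179.628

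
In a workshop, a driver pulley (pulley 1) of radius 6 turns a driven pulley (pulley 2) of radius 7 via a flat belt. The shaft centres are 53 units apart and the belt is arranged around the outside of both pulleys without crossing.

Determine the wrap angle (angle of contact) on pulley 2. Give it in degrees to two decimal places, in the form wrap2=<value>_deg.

open belt: β = asin((r2−r1)/C) = asin(1/53) = 1.0811°
wrap1 = π − 2β = 177.8378°
wrap2 = π + 2β = 182.1622°

wrap2=182.16_deg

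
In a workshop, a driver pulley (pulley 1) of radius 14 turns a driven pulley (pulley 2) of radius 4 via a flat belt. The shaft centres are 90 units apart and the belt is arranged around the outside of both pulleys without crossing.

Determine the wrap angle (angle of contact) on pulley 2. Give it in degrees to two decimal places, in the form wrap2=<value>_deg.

wrap2=167.24_deg

open belt: β = asin((r2−r1)/C) = asin(-10/90) = -6.3794°
wrap1 = π − 2β = 192.7587°
wrap2 = π + 2β = 167.2413°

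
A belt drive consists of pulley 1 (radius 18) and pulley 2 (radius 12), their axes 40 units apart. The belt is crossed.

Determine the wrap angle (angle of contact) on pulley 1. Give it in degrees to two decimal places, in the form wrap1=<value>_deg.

crossed belt: β = asin((r1+r2)/C) = asin(30/40) = 48.5904°
wrap1 = wrap2 = π + 2β = 277.1808°

wrap1=277.18_deg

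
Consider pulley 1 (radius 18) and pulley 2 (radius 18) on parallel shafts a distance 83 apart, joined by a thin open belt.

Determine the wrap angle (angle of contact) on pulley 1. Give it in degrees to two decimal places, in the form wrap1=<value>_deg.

open belt: β = asin((r2−r1)/C) = asin(0/83) = 0.0000°
wrap1 = π − 2β = 180.0000°
wrap2 = π + 2β = 180.0000°

wrap1=180.00_deg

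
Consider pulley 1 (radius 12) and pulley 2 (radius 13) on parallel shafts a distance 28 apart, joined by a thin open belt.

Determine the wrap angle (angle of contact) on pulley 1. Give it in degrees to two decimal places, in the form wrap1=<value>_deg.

open belt: β = asin((r2−r1)/C) = asin(1/28) = 2.0467°
wrap1 = π − 2β = 175.9066°
wrap2 = π + 2β = 184.0934°

wrap1=175.91_deg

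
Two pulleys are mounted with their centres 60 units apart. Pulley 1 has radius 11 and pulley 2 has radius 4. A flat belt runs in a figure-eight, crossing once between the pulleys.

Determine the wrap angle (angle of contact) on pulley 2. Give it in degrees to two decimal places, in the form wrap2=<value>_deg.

crossed belt: β = asin((r1+r2)/C) = asin(15/60) = 14.4775°
wrap1 = wrap2 = π + 2β = 208.9550°

wrap2=208.96_deg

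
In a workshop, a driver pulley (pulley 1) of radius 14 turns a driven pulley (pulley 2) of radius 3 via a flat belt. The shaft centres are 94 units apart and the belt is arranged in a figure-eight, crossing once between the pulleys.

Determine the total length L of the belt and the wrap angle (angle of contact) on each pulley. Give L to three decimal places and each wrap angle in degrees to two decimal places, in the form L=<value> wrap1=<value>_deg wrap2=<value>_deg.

L=244.490 wrap1=200.84_deg wrap2=200.84_deg

crossed belt: β = asin((r1+r2)/C) = asin(17/94) = 10.4193°
wrap1 = wrap2 = π + 2β = 200.8387°
tangent length = C·cosβ = 92.4500
L = (r1+r2)·wrap + 2·C·cosβ = 17·3.5053 + 2·92.4500 = 244.4900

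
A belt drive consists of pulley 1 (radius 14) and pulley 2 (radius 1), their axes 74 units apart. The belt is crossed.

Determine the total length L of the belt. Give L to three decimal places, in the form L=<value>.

L=198.175

crossed belt: β = asin((r1+r2)/C) = asin(15/74) = 11.6951°
wrap1 = wrap2 = π + 2β = 203.3901°
tangent length = C·cosβ = 72.4638
L = (r1+r2)·wrap + 2·C·cosβ = 15·3.5498 + 2·72.4638 = 198.1750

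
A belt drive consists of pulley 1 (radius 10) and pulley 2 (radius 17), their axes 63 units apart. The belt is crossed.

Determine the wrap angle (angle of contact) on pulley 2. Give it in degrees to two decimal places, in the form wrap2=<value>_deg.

wrap2=230.75_deg

crossed belt: β = asin((r1+r2)/C) = asin(27/63) = 25.3769°
wrap1 = wrap2 = π + 2β = 230.7539°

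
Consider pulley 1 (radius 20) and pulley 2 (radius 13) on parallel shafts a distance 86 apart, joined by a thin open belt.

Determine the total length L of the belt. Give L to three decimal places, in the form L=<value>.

L=276.243

open belt: β = asin((r2−r1)/C) = asin(-7/86) = -4.6688°
wrap1 = π − 2β = 189.3375°
wrap2 = π + 2β = 170.6625°
tangent length = C·cosβ = 85.7146
L = r1·wrap1 + r2·wrap2 + 2·C·cosβ = 20·3.3046 + 13·2.9786 + 2·85.7146 = 276.2426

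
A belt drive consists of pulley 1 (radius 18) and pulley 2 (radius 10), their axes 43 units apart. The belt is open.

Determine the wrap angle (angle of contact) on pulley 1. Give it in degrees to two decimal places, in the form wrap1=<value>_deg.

open belt: β = asin((r2−r1)/C) = asin(-8/43) = -10.7222°
wrap1 = π − 2β = 201.4443°
wrap2 = π + 2β = 158.5557°

wrap1=201.44_deg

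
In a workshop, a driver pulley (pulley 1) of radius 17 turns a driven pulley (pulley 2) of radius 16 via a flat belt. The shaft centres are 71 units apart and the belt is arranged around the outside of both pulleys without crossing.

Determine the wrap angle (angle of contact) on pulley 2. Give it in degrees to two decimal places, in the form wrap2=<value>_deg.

wrap2=178.39_deg

open belt: β = asin((r2−r1)/C) = asin(-1/71) = -0.8070°
wrap1 = π − 2β = 181.6140°
wrap2 = π + 2β = 178.3860°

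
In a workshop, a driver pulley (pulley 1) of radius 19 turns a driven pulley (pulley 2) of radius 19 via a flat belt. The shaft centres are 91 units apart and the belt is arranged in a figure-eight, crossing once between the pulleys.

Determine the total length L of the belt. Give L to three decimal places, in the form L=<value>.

crossed belt: β = asin((r1+r2)/C) = asin(38/91) = 24.6820°
wrap1 = wrap2 = π + 2β = 229.3641°
tangent length = C·cosβ = 82.6862
L = (r1+r2)·wrap + 2·C·cosβ = 38·4.0032 + 2·82.6862 = 317.4923

L=317.492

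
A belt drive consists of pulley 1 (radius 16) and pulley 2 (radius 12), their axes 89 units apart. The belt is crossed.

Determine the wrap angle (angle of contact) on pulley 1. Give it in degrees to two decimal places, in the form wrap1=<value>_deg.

wrap1=216.67_deg

crossed belt: β = asin((r1+r2)/C) = asin(28/89) = 18.3371°
wrap1 = wrap2 = π + 2β = 216.6741°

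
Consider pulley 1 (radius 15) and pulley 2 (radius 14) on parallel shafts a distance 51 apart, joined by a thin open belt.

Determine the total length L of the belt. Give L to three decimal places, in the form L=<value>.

open belt: β = asin((r2−r1)/C) = asin(-1/51) = -1.1235°
wrap1 = π − 2β = 182.2470°
wrap2 = π + 2β = 177.7530°
tangent length = C·cosβ = 50.9902
L = r1·wrap1 + r2·wrap2 + 2·C·cosβ = 15·3.1808 + 14·3.1024 + 2·50.9902 = 193.1258

L=193.126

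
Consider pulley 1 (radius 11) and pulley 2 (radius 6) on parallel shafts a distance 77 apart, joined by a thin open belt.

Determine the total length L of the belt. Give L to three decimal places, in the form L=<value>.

L=207.732

open belt: β = asin((r2−r1)/C) = asin(-5/77) = -3.7231°
wrap1 = π − 2β = 187.4462°
wrap2 = π + 2β = 172.5538°
tangent length = C·cosβ = 76.8375
L = r1·wrap1 + r2·wrap2 + 2·C·cosβ = 11·3.2716 + 6·3.0116 + 2·76.8375 = 207.7319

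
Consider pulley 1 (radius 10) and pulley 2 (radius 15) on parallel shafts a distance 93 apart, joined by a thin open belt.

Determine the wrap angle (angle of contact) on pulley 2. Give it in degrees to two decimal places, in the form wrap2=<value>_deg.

open belt: β = asin((r2−r1)/C) = asin(5/93) = 3.0819°
wrap1 = π − 2β = 173.8362°
wrap2 = π + 2β = 186.1638°

wrap2=186.16_deg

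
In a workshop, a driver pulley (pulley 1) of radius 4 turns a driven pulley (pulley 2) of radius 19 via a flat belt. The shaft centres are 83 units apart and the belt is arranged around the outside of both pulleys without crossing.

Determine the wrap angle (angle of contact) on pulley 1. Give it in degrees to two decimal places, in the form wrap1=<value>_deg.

wrap1=159.18_deg

open belt: β = asin((r2−r1)/C) = asin(15/83) = 10.4119°
wrap1 = π − 2β = 159.1763°
wrap2 = π + 2β = 200.8237°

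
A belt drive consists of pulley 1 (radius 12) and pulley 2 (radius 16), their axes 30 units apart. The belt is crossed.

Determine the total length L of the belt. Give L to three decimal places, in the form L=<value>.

crossed belt: β = asin((r1+r2)/C) = asin(28/30) = 68.9605°
wrap1 = wrap2 = π + 2β = 317.9211°
tangent length = C·cosβ = 10.7703
L = (r1+r2)·wrap + 2·C·cosβ = 28·5.5488 + 2·10.7703 = 176.9062

L=176.906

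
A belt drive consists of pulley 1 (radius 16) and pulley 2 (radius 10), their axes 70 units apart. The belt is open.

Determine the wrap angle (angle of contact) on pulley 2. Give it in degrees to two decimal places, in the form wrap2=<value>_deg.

open belt: β = asin((r2−r1)/C) = asin(-6/70) = -4.9171°
wrap1 = π − 2β = 189.8342°
wrap2 = π + 2β = 170.1658°

wrap2=170.17_deg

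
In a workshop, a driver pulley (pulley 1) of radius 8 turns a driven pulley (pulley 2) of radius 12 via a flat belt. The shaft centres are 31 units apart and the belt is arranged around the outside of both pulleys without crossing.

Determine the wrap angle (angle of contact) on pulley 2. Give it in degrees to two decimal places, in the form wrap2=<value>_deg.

wrap2=194.83_deg

open belt: β = asin((r2−r1)/C) = asin(4/31) = 7.4137°
wrap1 = π − 2β = 165.1727°
wrap2 = π + 2β = 194.8273°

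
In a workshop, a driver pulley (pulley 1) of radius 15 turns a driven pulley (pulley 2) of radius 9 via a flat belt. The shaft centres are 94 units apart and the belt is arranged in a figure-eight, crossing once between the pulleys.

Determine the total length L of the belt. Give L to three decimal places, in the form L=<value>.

crossed belt: β = asin((r1+r2)/C) = asin(24/94) = 14.7925°
wrap1 = wrap2 = π + 2β = 209.5850°
tangent length = C·cosβ = 90.8845
L = (r1+r2)·wrap + 2·C·cosβ = 24·3.6579 + 2·90.8845 = 269.5598

L=269.560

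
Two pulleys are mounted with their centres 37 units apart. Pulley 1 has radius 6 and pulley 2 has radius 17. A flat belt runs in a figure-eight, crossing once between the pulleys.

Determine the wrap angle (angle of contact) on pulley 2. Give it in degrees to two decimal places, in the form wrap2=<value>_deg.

wrap2=256.87_deg

crossed belt: β = asin((r1+r2)/C) = asin(23/37) = 38.4347°
wrap1 = wrap2 = π + 2β = 256.8693°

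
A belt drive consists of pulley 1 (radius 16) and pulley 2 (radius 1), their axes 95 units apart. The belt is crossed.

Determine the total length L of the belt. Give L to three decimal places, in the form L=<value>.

L=246.457

crossed belt: β = asin((r1+r2)/C) = asin(17/95) = 10.3085°
wrap1 = wrap2 = π + 2β = 200.6169°
tangent length = C·cosβ = 93.4666
L = (r1+r2)·wrap + 2·C·cosβ = 17·3.5014 + 2·93.4666 = 246.4574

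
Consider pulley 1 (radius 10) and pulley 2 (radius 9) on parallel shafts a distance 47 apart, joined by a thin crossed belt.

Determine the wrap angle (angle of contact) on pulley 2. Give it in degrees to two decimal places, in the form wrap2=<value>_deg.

crossed belt: β = asin((r1+r2)/C) = asin(19/47) = 23.8445°
wrap1 = wrap2 = π + 2β = 227.6889°

wrap2=227.69_deg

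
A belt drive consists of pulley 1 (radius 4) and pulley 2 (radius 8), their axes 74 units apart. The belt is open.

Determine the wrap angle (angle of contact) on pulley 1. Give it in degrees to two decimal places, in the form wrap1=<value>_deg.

wrap1=173.80_deg

open belt: β = asin((r2−r1)/C) = asin(4/74) = 3.0986°
wrap1 = π − 2β = 173.8028°
wrap2 = π + 2β = 186.1972°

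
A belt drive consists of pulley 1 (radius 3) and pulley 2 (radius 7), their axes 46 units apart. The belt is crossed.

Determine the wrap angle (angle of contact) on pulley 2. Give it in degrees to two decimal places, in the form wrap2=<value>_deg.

wrap2=205.11_deg

crossed belt: β = asin((r1+r2)/C) = asin(10/46) = 12.5559°
wrap1 = wrap2 = π + 2β = 205.1117°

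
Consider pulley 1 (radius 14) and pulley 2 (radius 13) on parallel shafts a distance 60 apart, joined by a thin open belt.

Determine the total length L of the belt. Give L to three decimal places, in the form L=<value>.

L=204.840

open belt: β = asin((r2−r1)/C) = asin(-1/60) = -0.9550°
wrap1 = π − 2β = 181.9099°
wrap2 = π + 2β = 178.0901°
tangent length = C·cosβ = 59.9917
L = r1·wrap1 + r2·wrap2 + 2·C·cosβ = 14·3.1749 + 13·3.1083 + 2·59.9917 = 204.8397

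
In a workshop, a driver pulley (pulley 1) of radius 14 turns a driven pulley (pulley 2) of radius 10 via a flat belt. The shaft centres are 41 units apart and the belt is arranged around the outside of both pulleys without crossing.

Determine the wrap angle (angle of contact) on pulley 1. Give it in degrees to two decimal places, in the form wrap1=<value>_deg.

open belt: β = asin((r2−r1)/C) = asin(-4/41) = -5.5987°
wrap1 = π − 2β = 191.1975°
wrap2 = π + 2β = 168.8025°

wrap1=191.20_deg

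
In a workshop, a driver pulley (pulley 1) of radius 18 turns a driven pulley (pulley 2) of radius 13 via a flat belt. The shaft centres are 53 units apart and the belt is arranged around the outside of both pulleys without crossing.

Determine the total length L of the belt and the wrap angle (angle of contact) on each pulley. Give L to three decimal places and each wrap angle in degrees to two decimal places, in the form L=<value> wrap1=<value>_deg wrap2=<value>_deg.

L=203.861 wrap1=190.83_deg wrap2=169.17_deg

open belt: β = asin((r2−r1)/C) = asin(-5/53) = -5.4133°
wrap1 = π − 2β = 190.8266°
wrap2 = π + 2β = 169.1734°
tangent length = C·cosβ = 52.7636
L = r1·wrap1 + r2·wrap2 + 2·C·cosβ = 18·3.3306 + 13·2.9526 + 2·52.7636 = 203.8614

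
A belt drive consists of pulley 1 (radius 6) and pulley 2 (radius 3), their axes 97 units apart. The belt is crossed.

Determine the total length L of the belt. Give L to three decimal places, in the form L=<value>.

crossed belt: β = asin((r1+r2)/C) = asin(9/97) = 5.3238°
wrap1 = wrap2 = π + 2β = 190.6475°
tangent length = C·cosβ = 96.5816
L = (r1+r2)·wrap + 2·C·cosβ = 9·3.3274 + 2·96.5816 = 223.1100

L=223.110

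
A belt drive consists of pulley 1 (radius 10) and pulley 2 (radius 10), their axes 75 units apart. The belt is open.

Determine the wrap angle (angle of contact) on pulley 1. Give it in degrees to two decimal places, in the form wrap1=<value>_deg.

open belt: β = asin((r2−r1)/C) = asin(0/75) = 0.0000°
wrap1 = π − 2β = 180.0000°
wrap2 = π + 2β = 180.0000°

wrap1=180.00_deg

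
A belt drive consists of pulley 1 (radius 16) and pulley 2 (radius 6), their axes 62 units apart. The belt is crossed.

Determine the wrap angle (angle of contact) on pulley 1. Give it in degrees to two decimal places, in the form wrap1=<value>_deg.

crossed belt: β = asin((r1+r2)/C) = asin(22/62) = 20.7836°
wrap1 = wrap2 = π + 2β = 221.5671°

wrap1=221.57_deg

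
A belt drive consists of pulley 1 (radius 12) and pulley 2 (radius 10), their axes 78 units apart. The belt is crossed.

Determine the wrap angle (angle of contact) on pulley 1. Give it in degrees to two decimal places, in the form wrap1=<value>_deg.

crossed belt: β = asin((r1+r2)/C) = asin(22/78) = 16.3827°
wrap1 = wrap2 = π + 2β = 212.7653°

wrap1=212.77_deg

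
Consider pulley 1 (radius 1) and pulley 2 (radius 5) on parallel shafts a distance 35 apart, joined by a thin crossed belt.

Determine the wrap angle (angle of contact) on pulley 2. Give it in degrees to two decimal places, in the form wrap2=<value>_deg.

crossed belt: β = asin((r1+r2)/C) = asin(6/35) = 9.8709°
wrap1 = wrap2 = π + 2β = 199.7418°

wrap2=199.74_deg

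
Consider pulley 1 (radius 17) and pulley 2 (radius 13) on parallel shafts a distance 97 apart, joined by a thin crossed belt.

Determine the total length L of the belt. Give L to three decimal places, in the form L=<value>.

L=297.602

crossed belt: β = asin((r1+r2)/C) = asin(30/97) = 18.0157°
wrap1 = wrap2 = π + 2β = 216.0315°
tangent length = C·cosβ = 92.2442
L = (r1+r2)·wrap + 2·C·cosβ = 30·3.7705 + 2·92.2442 = 297.6023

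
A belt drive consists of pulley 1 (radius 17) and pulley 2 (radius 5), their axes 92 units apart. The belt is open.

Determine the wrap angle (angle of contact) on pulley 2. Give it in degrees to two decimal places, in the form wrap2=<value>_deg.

wrap2=165.01_deg

open belt: β = asin((r2−r1)/C) = asin(-12/92) = -7.4947°
wrap1 = π − 2β = 194.9894°
wrap2 = π + 2β = 165.0106°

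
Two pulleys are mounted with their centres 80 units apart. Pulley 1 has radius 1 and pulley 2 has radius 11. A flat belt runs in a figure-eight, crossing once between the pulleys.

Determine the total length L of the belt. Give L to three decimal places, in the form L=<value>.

crossed belt: β = asin((r1+r2)/C) = asin(12/80) = 8.6269°
wrap1 = wrap2 = π + 2β = 197.2539°
tangent length = C·cosβ = 79.0949
L = (r1+r2)·wrap + 2·C·cosβ = 12·3.4427 + 2·79.0949 = 199.5025

L=199.503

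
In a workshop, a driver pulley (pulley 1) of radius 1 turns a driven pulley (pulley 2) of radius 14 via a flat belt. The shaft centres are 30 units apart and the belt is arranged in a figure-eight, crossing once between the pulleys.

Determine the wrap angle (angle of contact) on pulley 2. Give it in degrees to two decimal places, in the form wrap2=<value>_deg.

crossed belt: β = asin((r1+r2)/C) = asin(15/30) = 30.0000°
wrap1 = wrap2 = π + 2β = 240.0000°

wrap2=240.00_deg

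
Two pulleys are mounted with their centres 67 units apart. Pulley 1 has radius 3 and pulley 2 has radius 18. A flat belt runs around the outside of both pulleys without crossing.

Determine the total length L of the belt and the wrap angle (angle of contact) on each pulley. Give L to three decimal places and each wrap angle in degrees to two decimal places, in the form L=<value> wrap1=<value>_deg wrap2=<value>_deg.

L=203.346 wrap1=154.13_deg wrap2=205.87_deg

open belt: β = asin((r2−r1)/C) = asin(15/67) = 12.9371°
wrap1 = π − 2β = 154.1259°
wrap2 = π + 2β = 205.8741°
tangent length = C·cosβ = 65.2993
L = r1·wrap1 + r2·wrap2 + 2·C·cosβ = 3·2.6900 + 18·3.5932 + 2·65.2993 = 203.3459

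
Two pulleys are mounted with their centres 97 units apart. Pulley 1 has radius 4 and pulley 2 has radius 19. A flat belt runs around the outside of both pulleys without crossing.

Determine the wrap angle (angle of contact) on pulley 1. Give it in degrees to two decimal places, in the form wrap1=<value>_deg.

wrap1=162.21_deg

open belt: β = asin((r2−r1)/C) = asin(15/97) = 8.8959°
wrap1 = π − 2β = 162.2083°
wrap2 = π + 2β = 197.7917°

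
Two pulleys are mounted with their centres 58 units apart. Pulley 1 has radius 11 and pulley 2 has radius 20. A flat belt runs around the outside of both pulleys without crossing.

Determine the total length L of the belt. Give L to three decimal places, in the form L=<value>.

open belt: β = asin((r2−r1)/C) = asin(9/58) = 8.9268°
wrap1 = π − 2β = 162.1464°
wrap2 = π + 2β = 197.8536°
tangent length = C·cosβ = 57.2975
L = r1·wrap1 + r2·wrap2 + 2·C·cosβ = 11·2.8300 + 20·3.4532 + 2·57.2975 = 214.7887

L=214.789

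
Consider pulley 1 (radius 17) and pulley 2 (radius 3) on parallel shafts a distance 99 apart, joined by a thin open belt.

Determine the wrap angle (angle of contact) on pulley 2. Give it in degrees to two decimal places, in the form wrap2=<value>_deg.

open belt: β = asin((r2−r1)/C) = asin(-14/99) = -8.1297°
wrap1 = π − 2β = 196.2594°
wrap2 = π + 2β = 163.7406°

wrap2=163.74_deg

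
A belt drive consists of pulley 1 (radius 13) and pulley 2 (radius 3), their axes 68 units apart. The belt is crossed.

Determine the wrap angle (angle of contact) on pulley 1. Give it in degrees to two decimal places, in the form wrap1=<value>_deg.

crossed belt: β = asin((r1+r2)/C) = asin(16/68) = 13.6090°
wrap1 = wrap2 = π + 2β = 207.2179°

wrap1=207.22_deg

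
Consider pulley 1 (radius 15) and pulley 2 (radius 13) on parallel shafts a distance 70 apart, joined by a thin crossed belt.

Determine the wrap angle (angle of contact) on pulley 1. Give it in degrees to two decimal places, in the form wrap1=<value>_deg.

crossed belt: β = asin((r1+r2)/C) = asin(28/70) = 23.5782°
wrap1 = wrap2 = π + 2β = 227.1564°

wrap1=227.16_deg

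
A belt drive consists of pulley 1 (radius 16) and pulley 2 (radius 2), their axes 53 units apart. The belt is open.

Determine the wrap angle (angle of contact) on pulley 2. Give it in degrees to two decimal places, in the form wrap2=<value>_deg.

wrap2=149.37_deg

open belt: β = asin((r2−r1)/C) = asin(-14/53) = -15.3165°
wrap1 = π − 2β = 210.6330°
wrap2 = π + 2β = 149.3670°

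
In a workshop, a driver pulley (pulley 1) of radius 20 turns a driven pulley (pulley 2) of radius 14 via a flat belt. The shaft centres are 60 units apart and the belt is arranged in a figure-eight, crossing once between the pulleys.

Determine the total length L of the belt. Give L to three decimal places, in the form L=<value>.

L=246.655

crossed belt: β = asin((r1+r2)/C) = asin(34/60) = 34.5181°
wrap1 = wrap2 = π + 2β = 249.0362°
tangent length = C·cosβ = 49.4368
L = (r1+r2)·wrap + 2·C·cosβ = 34·4.3465 + 2·49.4368 = 246.6547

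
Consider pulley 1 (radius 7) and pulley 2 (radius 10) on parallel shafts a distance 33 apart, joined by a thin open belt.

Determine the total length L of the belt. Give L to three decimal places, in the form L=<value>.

open belt: β = asin((r2−r1)/C) = asin(3/33) = 5.2159°
wrap1 = π − 2β = 169.5682°
wrap2 = π + 2β = 190.4318°
tangent length = C·cosβ = 32.8634
L = r1·wrap1 + r2·wrap2 + 2·C·cosβ = 7·2.9595 + 10·3.3237 + 2·32.8634 = 119.6800

L=119.680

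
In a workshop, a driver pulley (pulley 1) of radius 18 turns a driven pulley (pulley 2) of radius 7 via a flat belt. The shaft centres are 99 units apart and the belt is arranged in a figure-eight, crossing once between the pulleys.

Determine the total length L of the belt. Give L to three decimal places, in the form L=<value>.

crossed belt: β = asin((r1+r2)/C) = asin(25/99) = 14.6270°
wrap1 = wrap2 = π + 2β = 209.2540°
tangent length = C·cosβ = 95.7914
L = (r1+r2)·wrap + 2·C·cosβ = 25·3.6522 + 2·95.7914 = 282.8872

L=282.887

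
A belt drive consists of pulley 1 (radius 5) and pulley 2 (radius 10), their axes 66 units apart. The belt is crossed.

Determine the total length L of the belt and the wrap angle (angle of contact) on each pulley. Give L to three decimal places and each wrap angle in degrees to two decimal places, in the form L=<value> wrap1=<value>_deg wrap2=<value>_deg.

crossed belt: β = asin((r1+r2)/C) = asin(15/66) = 13.1366°
wrap1 = wrap2 = π + 2β = 206.2731°
tangent length = C·cosβ = 64.2729
L = (r1+r2)·wrap + 2·C·cosβ = 15·3.6001 + 2·64.2729 = 182.5479

L=182.548 wrap1=206.27_deg wrap2=206.27_deg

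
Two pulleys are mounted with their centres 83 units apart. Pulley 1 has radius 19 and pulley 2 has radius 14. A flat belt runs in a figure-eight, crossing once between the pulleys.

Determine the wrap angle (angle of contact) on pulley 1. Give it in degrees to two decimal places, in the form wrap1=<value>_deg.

wrap1=226.86_deg

crossed belt: β = asin((r1+r2)/C) = asin(33/83) = 23.4276°
wrap1 = wrap2 = π + 2β = 226.8553°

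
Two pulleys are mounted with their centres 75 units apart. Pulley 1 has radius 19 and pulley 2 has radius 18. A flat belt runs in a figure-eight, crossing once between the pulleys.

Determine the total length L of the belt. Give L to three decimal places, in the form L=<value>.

L=284.893

crossed belt: β = asin((r1+r2)/C) = asin(37/75) = 29.5599°
wrap1 = wrap2 = π + 2β = 239.1198°
tangent length = C·cosβ = 65.2380
L = (r1+r2)·wrap + 2·C·cosβ = 37·4.1734 + 2·65.2380 = 284.8929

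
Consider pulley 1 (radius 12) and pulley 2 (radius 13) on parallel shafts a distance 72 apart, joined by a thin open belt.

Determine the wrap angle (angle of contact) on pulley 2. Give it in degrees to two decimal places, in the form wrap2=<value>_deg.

wrap2=181.59_deg

open belt: β = asin((r2−r1)/C) = asin(1/72) = 0.7958°
wrap1 = π − 2β = 178.4084°
wrap2 = π + 2β = 181.5916°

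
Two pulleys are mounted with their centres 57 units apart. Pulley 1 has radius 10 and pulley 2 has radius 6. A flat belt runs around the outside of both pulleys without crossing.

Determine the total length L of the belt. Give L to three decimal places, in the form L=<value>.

open belt: β = asin((r2−r1)/C) = asin(-4/57) = -4.0241°
wrap1 = π − 2β = 188.0481°
wrap2 = π + 2β = 171.9519°
tangent length = C·cosβ = 56.8595
L = r1·wrap1 + r2·wrap2 + 2·C·cosβ = 10·3.2821 + 6·3.0011 + 2·56.8595 = 164.5463

L=164.546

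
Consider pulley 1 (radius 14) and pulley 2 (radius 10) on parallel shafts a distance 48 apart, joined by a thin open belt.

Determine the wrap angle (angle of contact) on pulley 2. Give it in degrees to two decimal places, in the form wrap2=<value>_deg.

wrap2=170.44_deg

open belt: β = asin((r2−r1)/C) = asin(-4/48) = -4.7802°
wrap1 = π − 2β = 189.5604°
wrap2 = π + 2β = 170.4396°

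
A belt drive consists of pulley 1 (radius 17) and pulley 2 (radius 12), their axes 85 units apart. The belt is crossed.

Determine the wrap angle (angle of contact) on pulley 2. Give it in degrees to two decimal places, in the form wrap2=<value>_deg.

wrap2=219.90_deg

crossed belt: β = asin((r1+r2)/C) = asin(29/85) = 19.9486°
wrap1 = wrap2 = π + 2β = 219.8971°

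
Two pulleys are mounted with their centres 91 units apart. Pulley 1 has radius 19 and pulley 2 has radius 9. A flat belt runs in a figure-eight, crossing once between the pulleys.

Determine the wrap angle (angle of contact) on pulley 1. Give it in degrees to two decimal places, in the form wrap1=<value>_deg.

crossed belt: β = asin((r1+r2)/C) = asin(28/91) = 17.9202°
wrap1 = wrap2 = π + 2β = 215.8404°

wrap1=215.84_deg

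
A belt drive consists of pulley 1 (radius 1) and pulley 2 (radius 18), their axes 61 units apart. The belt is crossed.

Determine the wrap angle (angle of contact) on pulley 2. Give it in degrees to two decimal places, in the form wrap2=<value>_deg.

crossed belt: β = asin((r1+r2)/C) = asin(19/61) = 18.1482°
wrap1 = wrap2 = π + 2β = 216.2963°

wrap2=216.30_deg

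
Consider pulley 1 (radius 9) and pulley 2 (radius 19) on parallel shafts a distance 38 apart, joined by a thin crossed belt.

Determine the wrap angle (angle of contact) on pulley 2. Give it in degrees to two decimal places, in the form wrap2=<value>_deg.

wrap2=274.93_deg

crossed belt: β = asin((r1+r2)/C) = asin(28/38) = 47.4631°
wrap1 = wrap2 = π + 2β = 274.9262°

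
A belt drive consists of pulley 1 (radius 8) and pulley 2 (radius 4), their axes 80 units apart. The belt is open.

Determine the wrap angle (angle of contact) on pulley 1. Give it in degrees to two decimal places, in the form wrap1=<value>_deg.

open belt: β = asin((r2−r1)/C) = asin(-4/80) = -2.8660°
wrap1 = π − 2β = 185.7320°
wrap2 = π + 2β = 174.2680°

wrap1=185.73_deg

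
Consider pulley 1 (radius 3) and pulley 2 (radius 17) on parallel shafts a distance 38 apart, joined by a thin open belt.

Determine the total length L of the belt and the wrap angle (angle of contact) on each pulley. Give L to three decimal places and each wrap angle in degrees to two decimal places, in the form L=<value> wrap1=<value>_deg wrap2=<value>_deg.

open belt: β = asin((r2−r1)/C) = asin(14/38) = 21.6183°
wrap1 = π − 2β = 136.7635°
wrap2 = π + 2β = 223.2365°
tangent length = C·cosβ = 35.3270
L = r1·wrap1 + r2·wrap2 + 2·C·cosβ = 3·2.3870 + 17·3.8962 + 2·35.3270 = 144.0506

L=144.051 wrap1=136.76_deg wrap2=223.24_deg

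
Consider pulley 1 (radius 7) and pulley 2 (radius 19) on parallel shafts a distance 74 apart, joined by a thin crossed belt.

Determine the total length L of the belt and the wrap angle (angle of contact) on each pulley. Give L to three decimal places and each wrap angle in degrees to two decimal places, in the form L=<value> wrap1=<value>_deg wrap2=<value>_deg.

L=238.914 wrap1=221.14_deg wrap2=221.14_deg

crossed belt: β = asin((r1+r2)/C) = asin(26/74) = 20.5700°
wrap1 = wrap2 = π + 2β = 221.1400°
tangent length = C·cosβ = 69.2820
L = (r1+r2)·wrap + 2·C·cosβ = 26·3.8596 + 2·69.2820 = 238.9142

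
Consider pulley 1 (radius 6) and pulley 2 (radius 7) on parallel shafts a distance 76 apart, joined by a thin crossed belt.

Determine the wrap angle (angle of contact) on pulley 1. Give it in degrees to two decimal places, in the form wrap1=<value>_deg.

crossed belt: β = asin((r1+r2)/C) = asin(13/76) = 9.8490°
wrap1 = wrap2 = π + 2β = 199.6981°

wrap1=199.70_deg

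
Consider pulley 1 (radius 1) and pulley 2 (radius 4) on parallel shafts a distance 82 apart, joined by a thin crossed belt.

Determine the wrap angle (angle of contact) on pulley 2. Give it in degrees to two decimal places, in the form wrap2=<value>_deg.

wrap2=186.99_deg

crossed belt: β = asin((r1+r2)/C) = asin(5/82) = 3.4958°
wrap1 = wrap2 = π + 2β = 186.9916°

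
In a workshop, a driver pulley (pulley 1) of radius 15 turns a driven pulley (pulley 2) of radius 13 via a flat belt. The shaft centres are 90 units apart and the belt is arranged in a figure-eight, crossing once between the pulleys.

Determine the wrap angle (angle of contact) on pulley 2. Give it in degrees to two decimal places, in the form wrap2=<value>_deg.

wrap2=216.25_deg

crossed belt: β = asin((r1+r2)/C) = asin(28/90) = 18.1262°
wrap1 = wrap2 = π + 2β = 216.2524°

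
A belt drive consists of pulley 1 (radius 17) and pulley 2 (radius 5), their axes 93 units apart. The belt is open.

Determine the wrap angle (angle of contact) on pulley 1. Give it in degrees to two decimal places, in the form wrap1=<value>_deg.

open belt: β = asin((r2−r1)/C) = asin(-12/93) = -7.4137°
wrap1 = π − 2β = 194.8273°
wrap2 = π + 2β = 165.1727°

wrap1=194.83_deg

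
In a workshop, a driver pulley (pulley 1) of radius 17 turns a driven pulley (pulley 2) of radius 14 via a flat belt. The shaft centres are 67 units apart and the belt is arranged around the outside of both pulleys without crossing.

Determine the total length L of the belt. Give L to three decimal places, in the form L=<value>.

open belt: β = asin((r2−r1)/C) = asin(-3/67) = -2.5663°
wrap1 = π − 2β = 185.1327°
wrap2 = π + 2β = 174.8673°
tangent length = C·cosβ = 66.9328
L = r1·wrap1 + r2·wrap2 + 2·C·cosβ = 17·3.2312 + 14·3.0520 + 2·66.9328 = 231.5237

L=231.524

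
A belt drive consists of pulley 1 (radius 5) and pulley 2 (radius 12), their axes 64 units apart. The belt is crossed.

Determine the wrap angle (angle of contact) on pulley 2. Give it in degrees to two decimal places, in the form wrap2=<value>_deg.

crossed belt: β = asin((r1+r2)/C) = asin(17/64) = 15.4041°
wrap1 = wrap2 = π + 2β = 210.8082°

wrap2=210.81_deg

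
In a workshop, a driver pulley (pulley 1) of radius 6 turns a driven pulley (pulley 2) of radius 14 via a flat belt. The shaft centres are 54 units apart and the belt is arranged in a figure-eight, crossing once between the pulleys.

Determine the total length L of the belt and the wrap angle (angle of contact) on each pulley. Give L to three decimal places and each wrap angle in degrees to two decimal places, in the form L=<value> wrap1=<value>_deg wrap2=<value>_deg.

L=178.328 wrap1=223.48_deg wrap2=223.48_deg

crossed belt: β = asin((r1+r2)/C) = asin(20/54) = 21.7385°
wrap1 = wrap2 = π + 2β = 223.4769°
tangent length = C·cosβ = 50.1597
L = (r1+r2)·wrap + 2·C·cosβ = 20·3.9004 + 2·50.1597 = 178.3277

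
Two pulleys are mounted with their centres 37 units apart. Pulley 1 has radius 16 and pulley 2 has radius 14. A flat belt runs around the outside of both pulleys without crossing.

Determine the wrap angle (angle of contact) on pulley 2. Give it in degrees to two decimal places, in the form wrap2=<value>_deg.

open belt: β = asin((r2−r1)/C) = asin(-2/37) = -3.0986°
wrap1 = π − 2β = 186.1972°
wrap2 = π + 2β = 173.8028°

wrap2=173.80_deg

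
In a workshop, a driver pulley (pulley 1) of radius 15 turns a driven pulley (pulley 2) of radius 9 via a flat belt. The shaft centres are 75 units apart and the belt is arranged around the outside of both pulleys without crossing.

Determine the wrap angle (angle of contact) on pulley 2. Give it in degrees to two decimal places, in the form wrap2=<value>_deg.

wrap2=170.82_deg

open belt: β = asin((r2−r1)/C) = asin(-6/75) = -4.5886°
wrap1 = π − 2β = 189.1771°
wrap2 = π + 2β = 170.8229°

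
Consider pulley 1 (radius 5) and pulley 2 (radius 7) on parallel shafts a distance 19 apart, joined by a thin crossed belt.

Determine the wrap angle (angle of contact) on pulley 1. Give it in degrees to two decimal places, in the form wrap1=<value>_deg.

crossed belt: β = asin((r1+r2)/C) = asin(12/19) = 39.1667°
wrap1 = wrap2 = π + 2β = 258.3334°

wrap1=258.33_deg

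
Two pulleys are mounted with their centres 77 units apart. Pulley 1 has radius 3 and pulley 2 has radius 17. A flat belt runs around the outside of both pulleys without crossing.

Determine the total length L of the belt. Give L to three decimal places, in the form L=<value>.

open belt: β = asin((r2−r1)/C) = asin(14/77) = 10.4757°
wrap1 = π − 2β = 159.0486°
wrap2 = π + 2β = 200.9514°
tangent length = C·cosβ = 75.7166
L = r1·wrap1 + r2·wrap2 + 2·C·cosβ = 3·2.7759 + 17·3.5073 + 2·75.7166 = 219.3844

L=219.384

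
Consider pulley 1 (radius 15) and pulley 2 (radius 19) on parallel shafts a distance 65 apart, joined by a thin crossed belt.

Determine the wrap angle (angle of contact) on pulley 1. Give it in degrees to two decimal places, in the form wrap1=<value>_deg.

crossed belt: β = asin((r1+r2)/C) = asin(34/65) = 31.5389°
wrap1 = wrap2 = π + 2β = 243.0777°

wrap1=243.08_deg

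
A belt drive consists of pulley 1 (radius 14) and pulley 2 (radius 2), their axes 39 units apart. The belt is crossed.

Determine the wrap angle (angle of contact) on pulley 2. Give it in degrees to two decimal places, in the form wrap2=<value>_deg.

wrap2=228.44_deg

crossed belt: β = asin((r1+r2)/C) = asin(16/39) = 24.2209°
wrap1 = wrap2 = π + 2β = 228.4419°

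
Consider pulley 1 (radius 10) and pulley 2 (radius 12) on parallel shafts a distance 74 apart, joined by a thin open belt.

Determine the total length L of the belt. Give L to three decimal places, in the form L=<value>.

open belt: β = asin((r2−r1)/C) = asin(2/74) = 1.5487°
wrap1 = π − 2β = 176.9026°
wrap2 = π + 2β = 183.0974°
tangent length = C·cosβ = 73.9730
L = r1·wrap1 + r2·wrap2 + 2·C·cosβ = 10·3.0875 + 12·3.1957 + 2·73.9730 = 217.1691

L=217.169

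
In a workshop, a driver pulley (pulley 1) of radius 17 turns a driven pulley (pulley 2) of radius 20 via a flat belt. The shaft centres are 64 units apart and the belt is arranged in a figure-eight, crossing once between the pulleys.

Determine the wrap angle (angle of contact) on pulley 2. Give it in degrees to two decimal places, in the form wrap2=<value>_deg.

wrap2=250.64_deg

crossed belt: β = asin((r1+r2)/C) = asin(37/64) = 35.3188°
wrap1 = wrap2 = π + 2β = 250.6375°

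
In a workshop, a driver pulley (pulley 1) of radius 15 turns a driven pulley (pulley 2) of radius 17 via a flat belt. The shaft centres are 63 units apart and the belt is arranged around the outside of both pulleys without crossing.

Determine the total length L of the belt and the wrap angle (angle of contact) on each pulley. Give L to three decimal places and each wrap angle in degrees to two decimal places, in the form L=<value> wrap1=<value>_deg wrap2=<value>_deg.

L=226.594 wrap1=176.36_deg wrap2=183.64_deg

open belt: β = asin((r2−r1)/C) = asin(2/63) = 1.8192°
wrap1 = π − 2β = 176.3616°
wrap2 = π + 2β = 183.6384°
tangent length = C·cosβ = 62.9682
L = r1·wrap1 + r2·wrap2 + 2·C·cosβ = 15·3.0781 + 17·3.2051 + 2·62.9682 = 226.5945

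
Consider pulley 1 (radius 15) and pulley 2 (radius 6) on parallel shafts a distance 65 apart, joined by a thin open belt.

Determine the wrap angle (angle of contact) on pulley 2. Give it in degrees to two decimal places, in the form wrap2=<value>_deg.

wrap2=164.08_deg

open belt: β = asin((r2−r1)/C) = asin(-9/65) = -7.9588°
wrap1 = π − 2β = 195.9177°
wrap2 = π + 2β = 164.0823°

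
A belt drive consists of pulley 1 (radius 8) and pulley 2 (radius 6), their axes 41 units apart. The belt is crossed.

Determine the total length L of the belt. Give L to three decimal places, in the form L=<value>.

crossed belt: β = asin((r1+r2)/C) = asin(14/41) = 19.9661°
wrap1 = wrap2 = π + 2β = 219.9321°
tangent length = C·cosβ = 38.5357
L = (r1+r2)·wrap + 2·C·cosβ = 14·3.8385 + 2·38.5357 = 130.8109

L=130.811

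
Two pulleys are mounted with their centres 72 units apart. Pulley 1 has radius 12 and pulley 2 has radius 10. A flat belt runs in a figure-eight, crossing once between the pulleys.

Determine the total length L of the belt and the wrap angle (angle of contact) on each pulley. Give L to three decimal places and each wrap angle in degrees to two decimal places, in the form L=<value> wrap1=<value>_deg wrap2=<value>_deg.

crossed belt: β = asin((r1+r2)/C) = asin(22/72) = 17.7916°
wrap1 = wrap2 = π + 2β = 215.5832°
tangent length = C·cosβ = 68.5565
L = (r1+r2)·wrap + 2·C·cosβ = 22·3.7626 + 2·68.5565 = 219.8911

L=219.891 wrap1=215.58_deg wrap2=215.58_deg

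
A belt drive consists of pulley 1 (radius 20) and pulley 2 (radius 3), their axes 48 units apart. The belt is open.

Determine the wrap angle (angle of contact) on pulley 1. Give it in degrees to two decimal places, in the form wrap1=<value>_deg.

open belt: β = asin((r2−r1)/C) = asin(-17/48) = -20.7424°
wrap1 = π − 2β = 221.4848°
wrap2 = π + 2β = 138.5152°

wrap1=221.48_deg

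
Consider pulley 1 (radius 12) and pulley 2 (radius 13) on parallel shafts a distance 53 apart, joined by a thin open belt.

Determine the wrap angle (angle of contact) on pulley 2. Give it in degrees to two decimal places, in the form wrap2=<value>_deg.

open belt: β = asin((r2−r1)/C) = asin(1/53) = 1.0811°
wrap1 = π − 2β = 177.8378°
wrap2 = π + 2β = 182.1622°

wrap2=182.16_deg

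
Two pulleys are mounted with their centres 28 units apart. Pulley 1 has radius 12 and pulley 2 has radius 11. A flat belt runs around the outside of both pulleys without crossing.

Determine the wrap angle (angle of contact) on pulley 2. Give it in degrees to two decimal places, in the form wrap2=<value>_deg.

open belt: β = asin((r2−r1)/C) = asin(-1/28) = -2.0467°
wrap1 = π − 2β = 184.0934°
wrap2 = π + 2β = 175.9066°

wrap2=175.91_deg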